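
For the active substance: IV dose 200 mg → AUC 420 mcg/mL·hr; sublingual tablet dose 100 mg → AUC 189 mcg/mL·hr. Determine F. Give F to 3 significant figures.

F = 0.900

F = (AUC_ev / D_ev) / (AUC_iv / D_iv)
  = (189/100) / (420/200)
  = 1.89 / 2.1 = 0.9000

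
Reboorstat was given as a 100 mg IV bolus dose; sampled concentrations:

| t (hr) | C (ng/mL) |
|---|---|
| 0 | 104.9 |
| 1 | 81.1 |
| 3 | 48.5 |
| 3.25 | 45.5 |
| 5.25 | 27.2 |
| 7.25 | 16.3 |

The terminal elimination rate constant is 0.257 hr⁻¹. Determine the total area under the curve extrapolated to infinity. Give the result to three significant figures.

Trapezoidal AUC_0→7.25:
  [0→1]: (104.9+81.1)/2 × 1 = 93.0
  [1→3]: (81.1+48.5)/2 × 2 = 129.6
  [3→3.25]: (48.5+45.5)/2 × 0.25 = 11.75
  [3.25→5.25]: (45.5+27.2)/2 × 2 = 72.7
  [5.25→7.25]: (27.2+16.3)/2 × 2 = 43.5
  Sum = 350.55 ng/mL·hr
Extrapolated tail: C_last / k_e = 16.3 / 0.257 = 63.424
AUC_0→∞ = 350.55 + 63.424 = 413.974 ng/mL·hr

AUC = 414 ng/mL·hr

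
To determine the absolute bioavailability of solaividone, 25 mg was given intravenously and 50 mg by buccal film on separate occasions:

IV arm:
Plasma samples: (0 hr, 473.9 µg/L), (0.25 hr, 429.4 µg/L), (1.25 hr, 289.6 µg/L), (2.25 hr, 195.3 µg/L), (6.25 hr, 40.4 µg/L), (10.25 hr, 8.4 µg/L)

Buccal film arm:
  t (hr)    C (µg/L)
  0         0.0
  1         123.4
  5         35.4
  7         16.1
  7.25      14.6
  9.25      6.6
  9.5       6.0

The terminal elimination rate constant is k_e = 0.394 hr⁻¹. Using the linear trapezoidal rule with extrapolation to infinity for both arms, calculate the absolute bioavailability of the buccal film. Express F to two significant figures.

Trapezoidal AUC_0→10.25 (IV):
  [0→0.25]: (473.9+429.4)/2 × 0.25 = 112.9125
  [0.25→1.25]: (429.4+289.6)/2 × 1 = 359.5
  [1.25→2.25]: (289.6+195.3)/2 × 1 = 242.45
  [2.25→6.25]: (195.3+40.4)/2 × 4 = 471.4
  [6.25→10.25]: (40.4+8.4)/2 × 4 = 97.6
  Sum = 1283.8625 µg/L·hr
IV tail: 8.4/0.394 = 21.320; AUC_iv,0→∞ = 1283.8625 + 21.320 = 1305.1825 µg/L·hr
Trapezoidal AUC_0→9.5 (buccal film):
  [0→1]: (0.0+123.4)/2 × 1 = 61.7
  [1→5]: (123.4+35.4)/2 × 4 = 317.6
  [5→7]: (35.4+16.1)/2 × 2 = 51.5
  [7→7.25]: (16.1+14.6)/2 × 0.25 = 3.8375
  [7.25→9.25]: (14.6+6.6)/2 × 2 = 21.2
  [9.25→9.5]: (6.6+6.0)/2 × 0.25 = 1.575
  Sum = 457.4125 µg/L·hr
buccal film tail: 6.0/0.394 = 15.228; AUC_ev,0→∞ = 457.4125 + 15.228 = 472.6405 µg/L·hr
F = (AUC_ev/D_ev)/(AUC_iv/D_iv) = (472.6405/50)/(1305.1825/25) = 9.45281/52.2073 = 0.1811

F = 0.18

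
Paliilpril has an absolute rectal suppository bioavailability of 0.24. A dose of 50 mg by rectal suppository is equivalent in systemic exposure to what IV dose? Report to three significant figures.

Systemic exposure from an extravascular dose = F × D_ev, so the equivalent IV dose is F × D_ev.
D_iv = F × D_ev = 0.24 × 50 = 12 mg

D_iv = 12.0 mg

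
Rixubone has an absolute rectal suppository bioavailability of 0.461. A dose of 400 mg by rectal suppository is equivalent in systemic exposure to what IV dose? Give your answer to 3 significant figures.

Systemic exposure from an extravascular dose = F × D_ev, so the equivalent IV dose is F × D_ev.
D_iv = F × D_ev = 0.461 × 400 = 184.4 mg

D_iv = 184 mg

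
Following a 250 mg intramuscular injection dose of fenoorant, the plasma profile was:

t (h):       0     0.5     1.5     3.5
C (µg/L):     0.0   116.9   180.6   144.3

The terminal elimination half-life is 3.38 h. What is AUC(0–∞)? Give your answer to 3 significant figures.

AUC = 1210 µg/L·h

Trapezoidal AUC_0→3.5:
  [0→0.5]: (0.0+116.9)/2 × 0.5 = 29.225
  [0.5→1.5]: (116.9+180.6)/2 × 1 = 148.75
  [1.5→3.5]: (180.6+144.3)/2 × 2 = 324.9
  Sum = 502.875 µg/L·h
k_e = ln2 / t½ = 0.693147 / 3.38 = 0.2051 h^-1
Extrapolated tail: C_last / k_e = 144.3 / 0.2051 = 703.559
AUC_0→∞ = 502.875 + 703.559 = 1206.434 µg/L·h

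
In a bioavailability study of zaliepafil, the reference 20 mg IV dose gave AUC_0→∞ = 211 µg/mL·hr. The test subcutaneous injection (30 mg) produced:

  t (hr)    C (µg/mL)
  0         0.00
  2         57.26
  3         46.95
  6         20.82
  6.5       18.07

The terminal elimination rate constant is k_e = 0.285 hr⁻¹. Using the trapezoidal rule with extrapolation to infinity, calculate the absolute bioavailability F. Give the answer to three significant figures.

F = 0.898

Trapezoidal AUC_0→6.5 (subcutaneous injection):
  [0→2]: (0.00+57.26)/2 × 2 = 57.26
  [2→3]: (57.26+46.95)/2 × 1 = 52.105
  [3→6]: (46.95+20.82)/2 × 3 = 101.655
  [6→6.5]: (20.82+18.07)/2 × 0.5 = 9.7225
  Sum = 220.7425 µg/mL·hr
Tail: C_last/k_e = 18.07/0.285 = 63.404
AUC_0→∞ (subcutaneous injection) = 220.7425 + 63.404 = 284.1465 µg/mL·hr
F = (AUC_ev/D_ev)/(AUC_iv/D_iv) = (284.1465/30)/(211/20) = 9.47155/10.55 = 0.8978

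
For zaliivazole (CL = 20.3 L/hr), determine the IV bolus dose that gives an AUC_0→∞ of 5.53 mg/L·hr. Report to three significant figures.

Dose = 112 mg

Dose_iv = CL × AUC_0→∞
     = 20.3 × 5.53 = 112.259 mg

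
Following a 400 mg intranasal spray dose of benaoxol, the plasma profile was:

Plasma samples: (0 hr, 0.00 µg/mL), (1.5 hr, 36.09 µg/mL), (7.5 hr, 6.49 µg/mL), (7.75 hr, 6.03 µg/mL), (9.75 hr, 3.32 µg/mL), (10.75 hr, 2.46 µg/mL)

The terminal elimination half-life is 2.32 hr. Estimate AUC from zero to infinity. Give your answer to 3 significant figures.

Trapezoidal AUC_0→10.75:
  [0→1.5]: (0.00+36.09)/2 × 1.5 = 27.0675
  [1.5→7.5]: (36.09+6.49)/2 × 6 = 127.74
  [7.5→7.75]: (6.49+6.03)/2 × 0.25 = 1.565
  [7.75→9.75]: (6.03+3.32)/2 × 2 = 9.35
  [9.75→10.75]: (3.32+2.46)/2 × 1 = 2.89
  Sum = 168.6125 µg/mL·hr
k_e = ln2 / t½ = 0.693147 / 2.32 = 0.2988 hr^-1
Extrapolated tail: C_last / k_e = 2.46 / 0.2988 = 8.233
AUC_0→∞ = 168.6125 + 8.233 = 176.8455 µg/mL·hr

AUC = 177 µg/mL·hr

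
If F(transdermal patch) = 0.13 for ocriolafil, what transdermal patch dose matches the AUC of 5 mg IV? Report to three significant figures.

For equal systemic exposure: F × D_ev = D_iv
D_ev = D_iv / F = 5 / 0.13 = 38.4615 mg

D_transdermal = 38.5 mg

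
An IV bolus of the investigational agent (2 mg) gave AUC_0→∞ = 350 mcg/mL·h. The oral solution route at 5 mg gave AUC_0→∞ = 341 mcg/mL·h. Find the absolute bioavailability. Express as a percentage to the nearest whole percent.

F = 39%

F = (AUC_ev / D_ev) / (AUC_iv / D_iv)
  = (341/5) / (350/2)
  = 68.2 / 175 = 0.3897
  = 38.97%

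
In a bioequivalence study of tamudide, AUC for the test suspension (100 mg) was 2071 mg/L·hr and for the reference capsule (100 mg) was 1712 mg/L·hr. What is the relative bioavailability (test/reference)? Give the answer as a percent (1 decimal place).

F_rel = 121.0%

F_rel = (AUC_test/D_test) / (AUC_ref/D_ref)
      = (2071/100) / (1712/100)
      = 20.71 / 17.12 = 1.2097 = 120.97%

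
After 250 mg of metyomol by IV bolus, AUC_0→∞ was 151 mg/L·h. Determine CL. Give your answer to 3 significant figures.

CL = Dose_iv / AUC_0→∞
   = 250 / 151 = 1.65563 L/h

CL = 1.66 L/h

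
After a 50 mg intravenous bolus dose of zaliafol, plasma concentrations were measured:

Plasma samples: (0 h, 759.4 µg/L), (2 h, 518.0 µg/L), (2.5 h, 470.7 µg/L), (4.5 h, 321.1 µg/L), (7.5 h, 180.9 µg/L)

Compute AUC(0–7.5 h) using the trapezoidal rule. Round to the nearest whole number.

Trapezoidal AUC_0→7.5:
  [0→2]: (759.4+518.0)/2 × 2 = 1277.4
  [2→2.5]: (518.0+470.7)/2 × 0.5 = 247.175
  [2.5→4.5]: (470.7+321.1)/2 × 2 = 791.8
  [4.5→7.5]: (321.1+180.9)/2 × 3 = 753.0
  Sum = 3069.375 µg/L·h

AUC = 3069 µg/L·h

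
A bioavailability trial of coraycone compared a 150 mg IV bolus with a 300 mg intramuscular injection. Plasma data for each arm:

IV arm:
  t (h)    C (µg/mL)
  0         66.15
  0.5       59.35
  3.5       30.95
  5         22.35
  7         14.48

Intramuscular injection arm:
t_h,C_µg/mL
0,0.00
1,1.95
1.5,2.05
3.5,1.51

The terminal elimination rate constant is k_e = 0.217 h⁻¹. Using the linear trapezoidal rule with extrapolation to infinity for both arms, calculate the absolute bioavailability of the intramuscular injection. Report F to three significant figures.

Trapezoidal AUC_0→7 (IV):
  [0→0.5]: (66.15+59.35)/2 × 0.5 = 31.375
  [0.5→3.5]: (59.35+30.95)/2 × 3 = 135.45
  [3.5→5]: (30.95+22.35)/2 × 1.5 = 39.975
  [5→7]: (22.35+14.48)/2 × 2 = 36.83
  Sum = 243.63 µg/mL·h
IV tail: 14.48/0.217 = 66.728; AUC_iv,0→∞ = 243.63 + 66.728 = 310.358 µg/mL·h
Trapezoidal AUC_0→3.5 (intramuscular injection):
  [0→1]: (0.00+1.95)/2 × 1 = 0.975
  [1→1.5]: (1.95+2.05)/2 × 0.5 = 1.0
  [1.5→3.5]: (2.05+1.51)/2 × 2 = 3.56
  Sum = 5.535 µg/mL·h
intramuscular injection tail: 1.51/0.217 = 6.959; AUC_ev,0→∞ = 5.535 + 6.959 = 12.494 µg/mL·h
F = (AUC_ev/D_ev)/(AUC_iv/D_iv) = (12.494/300)/(310.358/150) = 0.0416467/2.06905 = 0.0201

F = 0.0201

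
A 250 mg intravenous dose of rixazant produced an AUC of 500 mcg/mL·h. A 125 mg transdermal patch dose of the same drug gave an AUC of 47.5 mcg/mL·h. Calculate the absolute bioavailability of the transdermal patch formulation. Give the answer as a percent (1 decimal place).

F = 19.0%

F = (AUC_ev / D_ev) / (AUC_iv / D_iv)
  = (47.5/125) / (500/250)
  = 0.38 / 2 = 0.1900
  = 19.00%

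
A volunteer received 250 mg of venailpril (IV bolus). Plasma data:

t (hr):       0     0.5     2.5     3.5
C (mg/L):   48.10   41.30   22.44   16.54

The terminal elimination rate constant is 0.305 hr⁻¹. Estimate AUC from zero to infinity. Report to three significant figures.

Trapezoidal AUC_0→3.5:
  [0→0.5]: (48.10+41.30)/2 × 0.5 = 22.35
  [0.5→2.5]: (41.30+22.44)/2 × 2 = 63.74
  [2.5→3.5]: (22.44+16.54)/2 × 1 = 19.49
  Sum = 105.58 mg/L·hr
Extrapolated tail: C_last / k_e = 16.54 / 0.305 = 54.230
AUC_0→∞ = 105.58 + 54.230 = 159.81 mg/L·hr

AUC = 160 mg/L·hr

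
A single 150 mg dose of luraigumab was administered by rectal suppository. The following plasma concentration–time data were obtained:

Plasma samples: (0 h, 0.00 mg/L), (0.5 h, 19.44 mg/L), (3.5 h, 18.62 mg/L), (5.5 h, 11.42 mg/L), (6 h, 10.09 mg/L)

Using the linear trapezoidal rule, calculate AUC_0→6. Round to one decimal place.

Trapezoidal AUC_0→6:
  [0→0.5]: (0.00+19.44)/2 × 0.5 = 4.86
  [0.5→3.5]: (19.44+18.62)/2 × 3 = 57.09
  [3.5→5.5]: (18.62+11.42)/2 × 2 = 30.04
  [5.5→6]: (11.42+10.09)/2 × 0.5 = 5.3775
  Sum = 97.3675 mg/L·h

AUC = 97.4 mg/L·h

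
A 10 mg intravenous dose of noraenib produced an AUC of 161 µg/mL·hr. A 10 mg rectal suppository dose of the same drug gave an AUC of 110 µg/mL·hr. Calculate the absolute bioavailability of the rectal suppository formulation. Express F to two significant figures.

F = 0.68

F = (AUC_ev / D_ev) / (AUC_iv / D_iv)
  = (110/10) / (161/10)
  = 11 / 16.1 = 0.6832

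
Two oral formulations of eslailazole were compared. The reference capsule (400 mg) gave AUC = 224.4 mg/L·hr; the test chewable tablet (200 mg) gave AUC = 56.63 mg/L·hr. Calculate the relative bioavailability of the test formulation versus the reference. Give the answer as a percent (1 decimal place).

F_rel = 50.5%

F_rel = (AUC_test/D_test) / (AUC_ref/D_ref)
      = (56.63/200) / (224.4/400)
      = 0.28315 / 0.561 = 0.5047 = 50.47%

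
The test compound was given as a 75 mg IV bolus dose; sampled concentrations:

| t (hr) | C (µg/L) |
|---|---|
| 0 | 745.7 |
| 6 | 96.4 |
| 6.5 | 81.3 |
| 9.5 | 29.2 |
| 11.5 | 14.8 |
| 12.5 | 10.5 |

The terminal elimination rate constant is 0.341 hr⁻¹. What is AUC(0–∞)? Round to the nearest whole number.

AUC = 2824 µg/L·hr

Trapezoidal AUC_0→12.5:
  [0→6]: (745.7+96.4)/2 × 6 = 2526.3
  [6→6.5]: (96.4+81.3)/2 × 0.5 = 44.425
  [6.5→9.5]: (81.3+29.2)/2 × 3 = 165.75
  [9.5→11.5]: (29.2+14.8)/2 × 2 = 44.0
  [11.5→12.5]: (14.8+10.5)/2 × 1 = 12.65
  Sum = 2793.125 µg/L·hr
Extrapolated tail: C_last / k_e = 10.5 / 0.341 = 30.792
AUC_0→∞ = 2793.125 + 30.792 = 2823.917 µg/L·hr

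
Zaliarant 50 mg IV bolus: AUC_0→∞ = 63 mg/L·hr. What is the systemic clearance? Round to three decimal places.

CL = 0.794 L/hr

CL = Dose_iv / AUC_0→∞
   = 50 / 63 = 0.793651 L/hr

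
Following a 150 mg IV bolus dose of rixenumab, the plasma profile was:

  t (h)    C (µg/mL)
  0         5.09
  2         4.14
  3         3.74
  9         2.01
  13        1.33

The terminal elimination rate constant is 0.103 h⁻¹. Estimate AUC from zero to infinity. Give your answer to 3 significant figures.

AUC = 50.0 µg/mL·h

Trapezoidal AUC_0→13:
  [0→2]: (5.09+4.14)/2 × 2 = 9.23
  [2→3]: (4.14+3.74)/2 × 1 = 3.94
  [3→9]: (3.74+2.01)/2 × 6 = 17.25
  [9→13]: (2.01+1.33)/2 × 4 = 6.68
  Sum = 37.1 µg/mL·h
Extrapolated tail: C_last / k_e = 1.33 / 0.103 = 12.913
AUC_0→∞ = 37.1 + 12.913 = 50.013 µg/mL·h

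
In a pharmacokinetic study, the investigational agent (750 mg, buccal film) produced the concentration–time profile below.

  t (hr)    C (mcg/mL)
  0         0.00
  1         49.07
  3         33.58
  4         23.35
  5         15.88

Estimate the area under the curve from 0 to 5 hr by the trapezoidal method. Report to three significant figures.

Trapezoidal AUC_0→5:
  [0→1]: (0.00+49.07)/2 × 1 = 24.535
  [1→3]: (49.07+33.58)/2 × 2 = 82.65
  [3→4]: (33.58+23.35)/2 × 1 = 28.465
  [4→5]: (23.35+15.88)/2 × 1 = 19.615
  Sum = 155.265 mcg/mL·hr

AUC = 155 mcg/mL·hr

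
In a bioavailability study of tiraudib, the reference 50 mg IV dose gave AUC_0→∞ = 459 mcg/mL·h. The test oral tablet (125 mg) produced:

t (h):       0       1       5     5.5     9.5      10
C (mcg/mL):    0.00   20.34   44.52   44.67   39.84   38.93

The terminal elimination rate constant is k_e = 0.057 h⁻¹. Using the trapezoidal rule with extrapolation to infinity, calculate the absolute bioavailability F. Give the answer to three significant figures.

F = 0.901

Trapezoidal AUC_0→10 (oral tablet):
  [0→1]: (0.00+20.34)/2 × 1 = 10.17
  [1→5]: (20.34+44.52)/2 × 4 = 129.72
  [5→5.5]: (44.52+44.67)/2 × 0.5 = 22.2975
  [5.5→9.5]: (44.67+39.84)/2 × 4 = 169.02
  [9.5→10]: (39.84+38.93)/2 × 0.5 = 19.6925
  Sum = 350.9 mcg/mL·h
Tail: C_last/k_e = 38.93/0.057 = 682.982
AUC_0→∞ (oral tablet) = 350.9 + 682.982 = 1033.882 mcg/mL·h
F = (AUC_ev/D_ev)/(AUC_iv/D_iv) = (1033.882/125)/(459/50) = 8.271056/9.18 = 0.9010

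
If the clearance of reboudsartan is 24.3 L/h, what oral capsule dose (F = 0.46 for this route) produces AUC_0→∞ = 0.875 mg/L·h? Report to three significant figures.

Dose = CL × AUC_0→∞ / F
     = 24.3 × 0.875 / 0.46 = 46.2228 mg

Dose = 46.2 mg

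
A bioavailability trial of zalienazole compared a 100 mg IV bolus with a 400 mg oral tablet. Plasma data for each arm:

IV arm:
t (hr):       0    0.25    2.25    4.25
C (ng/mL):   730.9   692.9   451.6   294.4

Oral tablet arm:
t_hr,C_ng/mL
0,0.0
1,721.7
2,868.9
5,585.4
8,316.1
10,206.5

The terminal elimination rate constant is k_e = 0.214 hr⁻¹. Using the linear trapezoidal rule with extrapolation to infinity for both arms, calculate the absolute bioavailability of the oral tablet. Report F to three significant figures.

F = 0.448

Trapezoidal AUC_0→4.25 (IV):
  [0→0.25]: (730.9+692.9)/2 × 0.25 = 177.975
  [0.25→2.25]: (692.9+451.6)/2 × 2 = 1144.5
  [2.25→4.25]: (451.6+294.4)/2 × 2 = 746.0
  Sum = 2068.475 ng/mL·hr
IV tail: 294.4/0.214 = 1375.701; AUC_iv,0→∞ = 2068.475 + 1375.701 = 3444.176 ng/mL·hr
Trapezoidal AUC_0→10 (oral tablet):
  [0→1]: (0.0+721.7)/2 × 1 = 360.85
  [1→2]: (721.7+868.9)/2 × 1 = 795.3
  [2→5]: (868.9+585.4)/2 × 3 = 2181.45
  [5→8]: (585.4+316.1)/2 × 3 = 1352.25
  [8→10]: (316.1+206.5)/2 × 2 = 522.6
  Sum = 5212.45 ng/mL·hr
oral tablet tail: 206.5/0.214 = 964.953; AUC_ev,0→∞ = 5212.45 + 964.953 = 6177.403 ng/mL·hr
F = (AUC_ev/D_ev)/(AUC_iv/D_iv) = (6177.403/400)/(3444.176/100) = 15.4435/34.44176 = 0.4484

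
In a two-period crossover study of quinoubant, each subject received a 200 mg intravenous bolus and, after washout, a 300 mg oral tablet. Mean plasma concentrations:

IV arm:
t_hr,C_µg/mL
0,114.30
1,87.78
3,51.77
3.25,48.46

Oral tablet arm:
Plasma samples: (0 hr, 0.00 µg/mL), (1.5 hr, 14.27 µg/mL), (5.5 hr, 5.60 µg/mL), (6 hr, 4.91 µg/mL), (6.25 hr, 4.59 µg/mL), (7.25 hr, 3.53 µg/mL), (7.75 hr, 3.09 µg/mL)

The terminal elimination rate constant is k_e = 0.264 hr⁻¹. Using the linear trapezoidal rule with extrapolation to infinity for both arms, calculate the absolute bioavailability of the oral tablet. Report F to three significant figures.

Trapezoidal AUC_0→3.25 (IV):
  [0→1]: (114.30+87.78)/2 × 1 = 101.04
  [1→3]: (87.78+51.77)/2 × 2 = 139.55
  [3→3.25]: (51.77+48.46)/2 × 0.25 = 12.52875
  Sum = 253.11875 µg/mL·hr
IV tail: 48.46/0.264 = 183.561; AUC_iv,0→∞ = 253.11875 + 183.561 = 436.67975 µg/mL·hr
Trapezoidal AUC_0→7.75 (oral tablet):
  [0→1.5]: (0.00+14.27)/2 × 1.5 = 10.7025
  [1.5→5.5]: (14.27+5.60)/2 × 4 = 39.74
  [5.5→6]: (5.60+4.91)/2 × 0.5 = 2.6275
  [6→6.25]: (4.91+4.59)/2 × 0.25 = 1.1875
  [6.25→7.25]: (4.59+3.53)/2 × 1 = 4.06
  [7.25→7.75]: (3.53+3.09)/2 × 0.5 = 1.655
  Sum = 59.9725 µg/mL·hr
oral tablet tail: 3.09/0.264 = 11.705; AUC_ev,0→∞ = 59.9725 + 11.705 = 71.6775 µg/mL·hr
F = (AUC_ev/D_ev)/(AUC_iv/D_iv) = (71.6775/300)/(436.67975/200) = 0.238925/2.1834 = 0.1094

F = 0.109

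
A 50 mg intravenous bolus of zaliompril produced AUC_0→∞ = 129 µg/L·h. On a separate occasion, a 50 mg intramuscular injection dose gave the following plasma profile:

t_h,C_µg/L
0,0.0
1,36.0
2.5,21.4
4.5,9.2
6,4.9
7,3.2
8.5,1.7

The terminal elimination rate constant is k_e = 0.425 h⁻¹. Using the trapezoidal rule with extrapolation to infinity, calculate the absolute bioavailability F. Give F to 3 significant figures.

F = 0.883

Trapezoidal AUC_0→8.5 (intramuscular injection):
  [0→1]: (0.0+36.0)/2 × 1 = 18.0
  [1→2.5]: (36.0+21.4)/2 × 1.5 = 43.05
  [2.5→4.5]: (21.4+9.2)/2 × 2 = 30.6
  [4.5→6]: (9.2+4.9)/2 × 1.5 = 10.575
  [6→7]: (4.9+3.2)/2 × 1 = 4.05
  [7→8.5]: (3.2+1.7)/2 × 1.5 = 3.675
  Sum = 109.95 µg/L·h
Tail: C_last/k_e = 1.7/0.425 = 4.000
AUC_0→∞ (intramuscular injection) = 109.95 + 4.000 = 113.95 µg/L·h
F = (AUC_ev/D_ev)/(AUC_iv/D_iv) = (113.95/50)/(129/50) = 2.279/2.58 = 0.8833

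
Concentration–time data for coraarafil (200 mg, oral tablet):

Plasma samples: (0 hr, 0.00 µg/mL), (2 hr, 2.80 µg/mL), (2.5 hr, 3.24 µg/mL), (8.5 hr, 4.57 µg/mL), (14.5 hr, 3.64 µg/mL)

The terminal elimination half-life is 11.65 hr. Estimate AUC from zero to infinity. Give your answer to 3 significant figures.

AUC = 114 µg/mL·hr

Trapezoidal AUC_0→14.5:
  [0→2]: (0.00+2.80)/2 × 2 = 2.8
  [2→2.5]: (2.80+3.24)/2 × 0.5 = 1.51
  [2.5→8.5]: (3.24+4.57)/2 × 6 = 23.43
  [8.5→14.5]: (4.57+3.64)/2 × 6 = 24.63
  Sum = 52.37 µg/mL·hr
k_e = ln2 / t½ = 0.693147 / 11.65 = 0.0595 hr^-1
Extrapolated tail: C_last / k_e = 3.64 / 0.0595 = 61.176
AUC_0→∞ = 52.37 + 61.176 = 113.546 µg/mL·hr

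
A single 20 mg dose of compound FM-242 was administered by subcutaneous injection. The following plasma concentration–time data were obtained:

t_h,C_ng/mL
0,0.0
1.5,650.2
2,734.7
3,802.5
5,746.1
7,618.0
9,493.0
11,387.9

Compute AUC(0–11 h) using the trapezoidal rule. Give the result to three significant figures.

Trapezoidal AUC_0→11:
  [0→1.5]: (0.0+650.2)/2 × 1.5 = 487.65
  [1.5→2]: (650.2+734.7)/2 × 0.5 = 346.225
  [2→3]: (734.7+802.5)/2 × 1 = 768.6
  [3→5]: (802.5+746.1)/2 × 2 = 1548.6
  [5→7]: (746.1+618.0)/2 × 2 = 1364.1
  [7→9]: (618.0+493.0)/2 × 2 = 1111.0
  [9→11]: (493.0+387.9)/2 × 2 = 880.9
  Sum = 6507.075 ng/mL·h

AUC = 6510 ng/mL·h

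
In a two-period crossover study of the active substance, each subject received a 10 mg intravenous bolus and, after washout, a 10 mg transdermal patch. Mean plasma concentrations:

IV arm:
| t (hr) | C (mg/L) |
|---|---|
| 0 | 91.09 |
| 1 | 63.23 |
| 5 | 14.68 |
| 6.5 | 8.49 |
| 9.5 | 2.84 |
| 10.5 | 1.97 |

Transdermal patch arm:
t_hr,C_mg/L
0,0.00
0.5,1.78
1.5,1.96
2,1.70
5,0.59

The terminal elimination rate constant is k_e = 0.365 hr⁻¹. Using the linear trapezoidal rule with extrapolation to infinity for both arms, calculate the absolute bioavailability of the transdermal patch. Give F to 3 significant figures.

F = 0.0301

Trapezoidal AUC_0→10.5 (IV):
  [0→1]: (91.09+63.23)/2 × 1 = 77.16
  [1→5]: (63.23+14.68)/2 × 4 = 155.82
  [5→6.5]: (14.68+8.49)/2 × 1.5 = 17.3775
  [6.5→9.5]: (8.49+2.84)/2 × 3 = 16.995
  [9.5→10.5]: (2.84+1.97)/2 × 1 = 2.405
  Sum = 269.7575 mg/L·hr
IV tail: 1.97/0.365 = 5.397; AUC_iv,0→∞ = 269.7575 + 5.397 = 275.1545 mg/L·hr
Trapezoidal AUC_0→5 (transdermal patch):
  [0→0.5]: (0.00+1.78)/2 × 0.5 = 0.445
  [0.5→1.5]: (1.78+1.96)/2 × 1 = 1.87
  [1.5→2]: (1.96+1.70)/2 × 0.5 = 0.915
  [2→5]: (1.70+0.59)/2 × 3 = 3.435
  Sum = 6.665 mg/L·hr
transdermal patch tail: 0.59/0.365 = 1.616; AUC_ev,0→∞ = 6.665 + 1.616 = 8.281 mg/L·hr
F = (AUC_ev/D_ev)/(AUC_iv/D_iv) = (8.281/10)/(275.1545/10) = 0.8281/27.51545 = 0.0301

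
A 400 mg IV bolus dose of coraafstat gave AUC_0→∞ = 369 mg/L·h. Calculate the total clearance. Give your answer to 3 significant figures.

CL = 1.08 L/h

CL = Dose_iv / AUC_0→∞
   = 400 / 369 = 1.08401 L/h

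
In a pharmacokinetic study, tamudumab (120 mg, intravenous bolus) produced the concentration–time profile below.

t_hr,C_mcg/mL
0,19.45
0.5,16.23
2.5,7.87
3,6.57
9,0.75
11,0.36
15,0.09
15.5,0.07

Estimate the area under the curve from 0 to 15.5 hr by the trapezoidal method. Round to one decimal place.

Trapezoidal AUC_0→15.5:
  [0→0.5]: (19.45+16.23)/2 × 0.5 = 8.92
  [0.5→2.5]: (16.23+7.87)/2 × 2 = 24.1
  [2.5→3]: (7.87+6.57)/2 × 0.5 = 3.61
  [3→9]: (6.57+0.75)/2 × 6 = 21.96
  [9→11]: (0.75+0.36)/2 × 2 = 1.11
  [11→15]: (0.36+0.09)/2 × 4 = 0.9
  [15→15.5]: (0.09+0.07)/2 × 0.5 = 0.04
  Sum = 60.64 mcg/mL·hr

AUC = 60.6 mcg/mL·hr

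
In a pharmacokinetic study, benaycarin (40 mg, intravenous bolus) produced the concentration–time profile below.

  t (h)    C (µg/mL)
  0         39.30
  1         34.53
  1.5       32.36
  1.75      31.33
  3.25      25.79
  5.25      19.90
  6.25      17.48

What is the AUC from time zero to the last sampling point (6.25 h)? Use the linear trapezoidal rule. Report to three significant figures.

Trapezoidal AUC_0→6.25:
  [0→1]: (39.30+34.53)/2 × 1 = 36.915
  [1→1.5]: (34.53+32.36)/2 × 0.5 = 16.7225
  [1.5→1.75]: (32.36+31.33)/2 × 0.25 = 7.96125
  [1.75→3.25]: (31.33+25.79)/2 × 1.5 = 42.84
  [3.25→5.25]: (25.79+19.90)/2 × 2 = 45.69
  [5.25→6.25]: (19.90+17.48)/2 × 1 = 18.69
  Sum = 168.81875 µg/mL·h

AUC = 169 µg/mL·h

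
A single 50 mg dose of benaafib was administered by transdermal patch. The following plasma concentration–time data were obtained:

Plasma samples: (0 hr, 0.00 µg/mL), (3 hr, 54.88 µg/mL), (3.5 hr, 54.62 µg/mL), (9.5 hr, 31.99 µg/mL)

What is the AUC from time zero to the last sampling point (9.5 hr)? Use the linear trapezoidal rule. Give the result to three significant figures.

Trapezoidal AUC_0→9.5:
  [0→3]: (0.00+54.88)/2 × 3 = 82.32
  [3→3.5]: (54.88+54.62)/2 × 0.5 = 27.375
  [3.5→9.5]: (54.62+31.99)/2 × 6 = 259.83
  Sum = 369.525 µg/mL·hr

AUC = 370 µg/mL·hr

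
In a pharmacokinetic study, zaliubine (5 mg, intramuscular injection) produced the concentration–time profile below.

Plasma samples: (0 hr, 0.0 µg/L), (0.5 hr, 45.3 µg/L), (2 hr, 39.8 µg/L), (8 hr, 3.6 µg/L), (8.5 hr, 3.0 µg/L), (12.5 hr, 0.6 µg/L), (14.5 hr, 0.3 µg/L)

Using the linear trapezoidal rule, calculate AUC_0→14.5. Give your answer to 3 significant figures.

Trapezoidal AUC_0→14.5:
  [0→0.5]: (0.0+45.3)/2 × 0.5 = 11.325
  [0.5→2]: (45.3+39.8)/2 × 1.5 = 63.825
  [2→8]: (39.8+3.6)/2 × 6 = 130.2
  [8→8.5]: (3.6+3.0)/2 × 0.5 = 1.65
  [8.5→12.5]: (3.0+0.6)/2 × 4 = 7.2
  [12.5→14.5]: (0.6+0.3)/2 × 2 = 0.9
  Sum = 215.1 µg/L·hr

AUC = 215 µg/L·hr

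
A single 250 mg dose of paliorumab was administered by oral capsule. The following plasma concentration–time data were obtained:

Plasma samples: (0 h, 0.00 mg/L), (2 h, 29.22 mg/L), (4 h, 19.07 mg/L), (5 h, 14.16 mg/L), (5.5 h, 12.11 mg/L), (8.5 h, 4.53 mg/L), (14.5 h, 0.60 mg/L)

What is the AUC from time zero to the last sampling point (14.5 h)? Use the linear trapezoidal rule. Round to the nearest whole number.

Trapezoidal AUC_0→14.5:
  [0→2]: (0.00+29.22)/2 × 2 = 29.22
  [2→4]: (29.22+19.07)/2 × 2 = 48.29
  [4→5]: (19.07+14.16)/2 × 1 = 16.615
  [5→5.5]: (14.16+12.11)/2 × 0.5 = 6.5675
  [5.5→8.5]: (12.11+4.53)/2 × 3 = 24.96
  [8.5→14.5]: (4.53+0.60)/2 × 6 = 15.39
  Sum = 141.0425 mg/L·h

AUC = 141 mg/L·h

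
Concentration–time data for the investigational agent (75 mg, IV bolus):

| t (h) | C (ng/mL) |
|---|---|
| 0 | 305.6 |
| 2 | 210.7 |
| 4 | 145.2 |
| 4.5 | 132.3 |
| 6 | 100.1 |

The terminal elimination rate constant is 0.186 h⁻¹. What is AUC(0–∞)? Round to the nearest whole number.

AUC = 1654 ng/mL·h

Trapezoidal AUC_0→6:
  [0→2]: (305.6+210.7)/2 × 2 = 516.3
  [2→4]: (210.7+145.2)/2 × 2 = 355.9
  [4→4.5]: (145.2+132.3)/2 × 0.5 = 69.375
  [4.5→6]: (132.3+100.1)/2 × 1.5 = 174.3
  Sum = 1115.875 ng/mL·h
Extrapolated tail: C_last / k_e = 100.1 / 0.186 = 538.172
AUC_0→∞ = 1115.875 + 538.172 = 1654.047 ng/mL·h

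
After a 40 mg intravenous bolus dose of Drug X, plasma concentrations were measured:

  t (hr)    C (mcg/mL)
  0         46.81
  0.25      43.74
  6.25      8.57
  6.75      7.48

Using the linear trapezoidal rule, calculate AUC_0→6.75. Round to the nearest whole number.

Trapezoidal AUC_0→6.75:
  [0→0.25]: (46.81+43.74)/2 × 0.25 = 11.31875
  [0.25→6.25]: (43.74+8.57)/2 × 6 = 156.93
  [6.25→6.75]: (8.57+7.48)/2 × 0.5 = 4.0125
  Sum = 172.26125 mcg/mL·hr

AUC = 172 mcg/mL·hr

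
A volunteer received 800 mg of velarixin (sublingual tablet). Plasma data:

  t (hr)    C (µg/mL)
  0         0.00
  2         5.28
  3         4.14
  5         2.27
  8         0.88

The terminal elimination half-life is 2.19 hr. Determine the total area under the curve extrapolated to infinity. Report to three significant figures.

AUC = 23.9 µg/mL·hr

Trapezoidal AUC_0→8:
  [0→2]: (0.00+5.28)/2 × 2 = 5.28
  [2→3]: (5.28+4.14)/2 × 1 = 4.71
  [3→5]: (4.14+2.27)/2 × 2 = 6.41
  [5→8]: (2.27+0.88)/2 × 3 = 4.725
  Sum = 21.125 µg/mL·hr
k_e = ln2 / t½ = 0.693147 / 2.19 = 0.3165 hr^-1
Extrapolated tail: C_last / k_e = 0.88 / 0.3165 = 2.780
AUC_0→∞ = 21.125 + 2.780 = 23.905 µg/mL·hr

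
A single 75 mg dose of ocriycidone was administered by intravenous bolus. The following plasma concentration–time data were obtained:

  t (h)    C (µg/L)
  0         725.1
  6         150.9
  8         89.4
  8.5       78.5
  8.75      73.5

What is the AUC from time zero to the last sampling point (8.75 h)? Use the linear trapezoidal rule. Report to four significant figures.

Trapezoidal AUC_0→8.75:
  [0→6]: (725.1+150.9)/2 × 6 = 2628.0
  [6→8]: (150.9+89.4)/2 × 2 = 240.3
  [8→8.5]: (89.4+78.5)/2 × 0.5 = 41.975
  [8.5→8.75]: (78.5+73.5)/2 × 0.25 = 19.0
  Sum = 2929.275 µg/L·h

AUC = 2929 µg/L·h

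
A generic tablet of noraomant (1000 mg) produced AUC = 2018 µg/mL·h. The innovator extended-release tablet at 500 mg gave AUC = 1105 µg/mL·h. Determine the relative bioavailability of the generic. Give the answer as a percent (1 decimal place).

F_rel = 91.3%

F_rel = (AUC_test/D_test) / (AUC_ref/D_ref)
      = (2018/1000) / (1105/500)
      = 2.018 / 2.21 = 0.9131 = 91.31%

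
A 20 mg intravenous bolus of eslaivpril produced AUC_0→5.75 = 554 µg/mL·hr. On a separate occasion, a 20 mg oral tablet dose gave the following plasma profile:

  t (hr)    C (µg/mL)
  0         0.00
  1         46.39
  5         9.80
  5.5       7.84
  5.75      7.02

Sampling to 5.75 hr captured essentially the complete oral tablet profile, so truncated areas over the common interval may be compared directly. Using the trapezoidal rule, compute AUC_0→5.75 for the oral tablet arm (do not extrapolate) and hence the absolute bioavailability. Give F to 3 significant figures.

Trapezoidal AUC_0→5.75 (oral tablet):
  [0→1]: (0.00+46.39)/2 × 1 = 23.195
  [1→5]: (46.39+9.80)/2 × 4 = 112.38
  [5→5.5]: (9.80+7.84)/2 × 0.5 = 4.41
  [5.5→5.75]: (7.84+7.02)/2 × 0.25 = 1.8575
  Sum = 141.8425 µg/mL·hr
F = (AUC_ev/D_ev)/(AUC_iv/D_iv) = (141.8425/20)/(554/20) = 7.092125/27.7 = 0.2560

F = 0.256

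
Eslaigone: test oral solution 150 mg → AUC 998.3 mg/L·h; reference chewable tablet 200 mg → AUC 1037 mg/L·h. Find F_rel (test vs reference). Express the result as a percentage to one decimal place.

F_rel = 128.4%

F_rel = (AUC_test/D_test) / (AUC_ref/D_ref)
      = (998.3/150) / (1037/200)
      = 6.65533 / 5.185 = 1.2836 = 128.36%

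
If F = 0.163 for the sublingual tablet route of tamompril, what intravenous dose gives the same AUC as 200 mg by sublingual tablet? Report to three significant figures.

Systemic exposure from an extravascular dose = F × D_ev, so the equivalent IV dose is F × D_ev.
D_iv = F × D_ev = 0.163 × 200 = 32.6 mg

D_iv = 32.6 mg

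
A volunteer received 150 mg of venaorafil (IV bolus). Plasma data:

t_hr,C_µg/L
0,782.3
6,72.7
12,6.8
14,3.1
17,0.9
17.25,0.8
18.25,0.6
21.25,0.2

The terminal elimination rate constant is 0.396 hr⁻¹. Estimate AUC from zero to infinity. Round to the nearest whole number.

Trapezoidal AUC_0→21.25:
  [0→6]: (782.3+72.7)/2 × 6 = 2565.0
  [6→12]: (72.7+6.8)/2 × 6 = 238.5
  [12→14]: (6.8+3.1)/2 × 2 = 9.9
  [14→17]: (3.1+0.9)/2 × 3 = 6.0
  [17→17.25]: (0.9+0.8)/2 × 0.25 = 0.2125
  [17.25→18.25]: (0.8+0.6)/2 × 1 = 0.7
  [18.25→21.25]: (0.6+0.2)/2 × 3 = 1.2
  Sum = 2821.5125 µg/L·hr
Extrapolated tail: C_last / k_e = 0.2 / 0.396 = 0.505
AUC_0→∞ = 2821.5125 + 0.505 = 2822.0175 µg/L·hr

AUC = 2822 µg/L·hr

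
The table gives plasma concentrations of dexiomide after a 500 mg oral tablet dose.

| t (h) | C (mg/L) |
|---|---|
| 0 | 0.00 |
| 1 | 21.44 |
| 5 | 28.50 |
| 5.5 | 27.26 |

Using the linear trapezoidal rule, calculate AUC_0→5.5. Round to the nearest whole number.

AUC = 125 mg/L·h

Trapezoidal AUC_0→5.5:
  [0→1]: (0.00+21.44)/2 × 1 = 10.72
  [1→5]: (21.44+28.50)/2 × 4 = 99.88
  [5→5.5]: (28.50+27.26)/2 × 0.5 = 13.94
  Sum = 124.54 mg/L·h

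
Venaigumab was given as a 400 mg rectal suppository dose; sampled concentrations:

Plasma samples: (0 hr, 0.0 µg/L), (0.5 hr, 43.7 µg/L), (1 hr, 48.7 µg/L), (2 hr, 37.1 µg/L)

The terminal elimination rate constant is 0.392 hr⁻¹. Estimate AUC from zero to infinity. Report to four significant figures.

AUC = 171.6 µg/L·hr

Trapezoidal AUC_0→2:
  [0→0.5]: (0.0+43.7)/2 × 0.5 = 10.925
  [0.5→1]: (43.7+48.7)/2 × 0.5 = 23.1
  [1→2]: (48.7+37.1)/2 × 1 = 42.9
  Sum = 76.925 µg/L·hr
Extrapolated tail: C_last / k_e = 37.1 / 0.392 = 94.643
AUC_0→∞ = 76.925 + 94.643 = 171.568 µg/L·hr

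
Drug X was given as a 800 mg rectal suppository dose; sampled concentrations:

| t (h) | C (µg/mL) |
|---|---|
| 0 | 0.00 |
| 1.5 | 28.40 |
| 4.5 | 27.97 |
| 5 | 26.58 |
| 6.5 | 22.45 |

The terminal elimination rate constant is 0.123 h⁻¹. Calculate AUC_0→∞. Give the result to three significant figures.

AUC = 339 µg/mL·h

Trapezoidal AUC_0→6.5:
  [0→1.5]: (0.00+28.40)/2 × 1.5 = 21.3
  [1.5→4.5]: (28.40+27.97)/2 × 3 = 84.555
  [4.5→5]: (27.97+26.58)/2 × 0.5 = 13.6375
  [5→6.5]: (26.58+22.45)/2 × 1.5 = 36.7725
  Sum = 156.265 µg/mL·h
Extrapolated tail: C_last / k_e = 22.45 / 0.123 = 182.520
AUC_0→∞ = 156.265 + 182.520 = 338.785 µg/mL·h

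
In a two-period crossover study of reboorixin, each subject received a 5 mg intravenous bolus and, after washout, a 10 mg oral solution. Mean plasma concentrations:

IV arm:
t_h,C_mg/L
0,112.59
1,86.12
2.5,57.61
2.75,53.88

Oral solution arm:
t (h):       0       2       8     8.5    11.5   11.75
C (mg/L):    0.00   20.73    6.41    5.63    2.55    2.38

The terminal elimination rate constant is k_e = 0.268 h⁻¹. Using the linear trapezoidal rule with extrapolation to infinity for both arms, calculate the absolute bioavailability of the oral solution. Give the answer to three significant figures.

Trapezoidal AUC_0→2.75 (IV):
  [0→1]: (112.59+86.12)/2 × 1 = 99.355
  [1→2.5]: (86.12+57.61)/2 × 1.5 = 107.7975
  [2.5→2.75]: (57.61+53.88)/2 × 0.25 = 13.93625
  Sum = 221.08875 mg/L·h
IV tail: 53.88/0.268 = 201.045; AUC_iv,0→∞ = 221.08875 + 201.045 = 422.13375 mg/L·h
Trapezoidal AUC_0→11.75 (oral solution):
  [0→2]: (0.00+20.73)/2 × 2 = 20.73
  [2→8]: (20.73+6.41)/2 × 6 = 81.42
  [8→8.5]: (6.41+5.63)/2 × 0.5 = 3.01
  [8.5→11.5]: (5.63+2.55)/2 × 3 = 12.27
  [11.5→11.75]: (2.55+2.38)/2 × 0.25 = 0.61625
  Sum = 118.04625 mg/L·h
oral solution tail: 2.38/0.268 = 8.881; AUC_ev,0→∞ = 118.04625 + 8.881 = 126.92725 mg/L·h
F = (AUC_ev/D_ev)/(AUC_iv/D_iv) = (126.92725/10)/(422.13375/5) = 12.692725/84.42675 = 0.1503

F = 0.150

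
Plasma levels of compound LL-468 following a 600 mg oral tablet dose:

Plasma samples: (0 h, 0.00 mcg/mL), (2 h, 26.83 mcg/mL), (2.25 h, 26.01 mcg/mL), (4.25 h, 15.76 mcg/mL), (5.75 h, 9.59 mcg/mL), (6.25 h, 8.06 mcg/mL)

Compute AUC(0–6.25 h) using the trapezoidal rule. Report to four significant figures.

Trapezoidal AUC_0→6.25:
  [0→2]: (0.00+26.83)/2 × 2 = 26.83
  [2→2.25]: (26.83+26.01)/2 × 0.25 = 6.605
  [2.25→4.25]: (26.01+15.76)/2 × 2 = 41.77
  [4.25→5.75]: (15.76+9.59)/2 × 1.5 = 19.0125
  [5.75→6.25]: (9.59+8.06)/2 × 0.5 = 4.4125
  Sum = 98.63 mcg/mL·h

AUC = 98.63 mcg/mL·h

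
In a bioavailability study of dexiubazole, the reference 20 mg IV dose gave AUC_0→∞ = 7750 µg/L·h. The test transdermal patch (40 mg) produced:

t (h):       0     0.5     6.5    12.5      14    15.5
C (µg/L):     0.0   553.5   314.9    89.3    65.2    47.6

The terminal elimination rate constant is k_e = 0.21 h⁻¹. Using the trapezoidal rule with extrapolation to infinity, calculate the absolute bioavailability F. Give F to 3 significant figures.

Trapezoidal AUC_0→15.5 (transdermal patch):
  [0→0.5]: (0.0+553.5)/2 × 0.5 = 138.375
  [0.5→6.5]: (553.5+314.9)/2 × 6 = 2605.2
  [6.5→12.5]: (314.9+89.3)/2 × 6 = 1212.6
  [12.5→14]: (89.3+65.2)/2 × 1.5 = 115.875
  [14→15.5]: (65.2+47.6)/2 × 1.5 = 84.6
  Sum = 4156.65 µg/L·h
Tail: C_last/k_e = 47.6/0.21 = 226.667
AUC_0→∞ (transdermal patch) = 4156.65 + 226.667 = 4383.317 µg/L·h
F = (AUC_ev/D_ev)/(AUC_iv/D_iv) = (4383.317/40)/(7750/20) = 109.583/387.5 = 0.2828

F = 0.283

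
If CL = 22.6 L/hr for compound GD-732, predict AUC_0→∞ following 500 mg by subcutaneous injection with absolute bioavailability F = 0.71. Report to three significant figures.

AUC = 15.7 mg/L·hr

AUC_0→∞ = F × Dose / CL
        = 0.71 × 500 / 22.6 = 15.708 mg/L·hr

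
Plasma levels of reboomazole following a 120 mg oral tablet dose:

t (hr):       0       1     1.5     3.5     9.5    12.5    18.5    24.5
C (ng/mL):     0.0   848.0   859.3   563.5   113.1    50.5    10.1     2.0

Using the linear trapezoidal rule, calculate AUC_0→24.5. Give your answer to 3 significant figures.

AUC = 4770 ng/mL·hr

Trapezoidal AUC_0→24.5:
  [0→1]: (0.0+848.0)/2 × 1 = 424.0
  [1→1.5]: (848.0+859.3)/2 × 0.5 = 426.825
  [1.5→3.5]: (859.3+563.5)/2 × 2 = 1422.8
  [3.5→9.5]: (563.5+113.1)/2 × 6 = 2029.8
  [9.5→12.5]: (113.1+50.5)/2 × 3 = 245.4
  [12.5→18.5]: (50.5+10.1)/2 × 6 = 181.8
  [18.5→24.5]: (10.1+2.0)/2 × 6 = 36.3
  Sum = 4766.925 ng/mL·hr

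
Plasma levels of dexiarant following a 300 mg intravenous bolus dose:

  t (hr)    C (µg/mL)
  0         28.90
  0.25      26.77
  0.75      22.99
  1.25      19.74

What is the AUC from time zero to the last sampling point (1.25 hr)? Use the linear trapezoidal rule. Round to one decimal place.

Trapezoidal AUC_0→1.25:
  [0→0.25]: (28.90+26.77)/2 × 0.25 = 6.95875
  [0.25→0.75]: (26.77+22.99)/2 × 0.5 = 12.44
  [0.75→1.25]: (22.99+19.74)/2 × 0.5 = 10.6825
  Sum = 30.08125 µg/mL·hr

AUC = 30.1 µg/mL·hr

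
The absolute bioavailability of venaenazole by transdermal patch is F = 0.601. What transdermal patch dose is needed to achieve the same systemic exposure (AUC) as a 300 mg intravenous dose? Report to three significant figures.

For equal systemic exposure: F × D_ev = D_iv
D_ev = D_iv / F = 300 / 0.601 = 499.168 mg

D_transdermal = 499 mg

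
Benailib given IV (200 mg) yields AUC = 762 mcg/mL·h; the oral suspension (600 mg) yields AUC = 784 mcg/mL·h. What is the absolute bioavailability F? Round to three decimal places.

F = (AUC_ev / D_ev) / (AUC_iv / D_iv)
  = (784/600) / (762/200)
  = 1.30667 / 3.81 = 0.3430

F = 0.343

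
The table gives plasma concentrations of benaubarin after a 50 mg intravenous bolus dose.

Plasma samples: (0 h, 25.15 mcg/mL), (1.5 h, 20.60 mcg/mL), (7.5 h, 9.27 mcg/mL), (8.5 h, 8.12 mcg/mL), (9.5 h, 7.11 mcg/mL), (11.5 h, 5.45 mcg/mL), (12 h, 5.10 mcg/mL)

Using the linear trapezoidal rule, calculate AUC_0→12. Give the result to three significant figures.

Trapezoidal AUC_0→12:
  [0→1.5]: (25.15+20.60)/2 × 1.5 = 34.3125
  [1.5→7.5]: (20.60+9.27)/2 × 6 = 89.61
  [7.5→8.5]: (9.27+8.12)/2 × 1 = 8.695
  [8.5→9.5]: (8.12+7.11)/2 × 1 = 7.615
  [9.5→11.5]: (7.11+5.45)/2 × 2 = 12.56
  [11.5→12]: (5.45+5.10)/2 × 0.5 = 2.6375
  Sum = 155.43 mcg/mL·h

AUC = 155 mcg/mL·h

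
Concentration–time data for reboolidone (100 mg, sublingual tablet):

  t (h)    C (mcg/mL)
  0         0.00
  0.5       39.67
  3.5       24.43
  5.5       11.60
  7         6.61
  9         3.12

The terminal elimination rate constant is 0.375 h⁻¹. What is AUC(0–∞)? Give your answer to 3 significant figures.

Trapezoidal AUC_0→9:
  [0→0.5]: (0.00+39.67)/2 × 0.5 = 9.9175
  [0.5→3.5]: (39.67+24.43)/2 × 3 = 96.15
  [3.5→5.5]: (24.43+11.60)/2 × 2 = 36.03
  [5.5→7]: (11.60+6.61)/2 × 1.5 = 13.6575
  [7→9]: (6.61+3.12)/2 × 2 = 9.73
  Sum = 165.485 mcg/mL·h
Extrapolated tail: C_last / k_e = 3.12 / 0.375 = 8.320
AUC_0→∞ = 165.485 + 8.320 = 173.805 mcg/mL·h

AUC = 174 mcg/mL·h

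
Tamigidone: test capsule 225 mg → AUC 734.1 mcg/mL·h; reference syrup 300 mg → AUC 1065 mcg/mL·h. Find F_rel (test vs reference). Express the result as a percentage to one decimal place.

F_rel = (AUC_test/D_test) / (AUC_ref/D_ref)
      = (734.1/225) / (1065/300)
      = 3.26267 / 3.55 = 0.9191 = 91.91%

F_rel = 91.9%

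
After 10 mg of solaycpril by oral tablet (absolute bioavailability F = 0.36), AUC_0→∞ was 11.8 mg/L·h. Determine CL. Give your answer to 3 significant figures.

CL = 0.305 L/h

CL = F × Dose / AUC_0→∞
   = 0.36 × 10 / 11.8 = 0.305085 L/h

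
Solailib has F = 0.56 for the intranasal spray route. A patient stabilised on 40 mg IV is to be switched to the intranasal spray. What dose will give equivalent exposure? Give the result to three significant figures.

D_intranasal = 71.4 mg

For equal systemic exposure: F × D_ev = D_iv
D_ev = D_iv / F = 40 / 0.56 = 71.4286 mg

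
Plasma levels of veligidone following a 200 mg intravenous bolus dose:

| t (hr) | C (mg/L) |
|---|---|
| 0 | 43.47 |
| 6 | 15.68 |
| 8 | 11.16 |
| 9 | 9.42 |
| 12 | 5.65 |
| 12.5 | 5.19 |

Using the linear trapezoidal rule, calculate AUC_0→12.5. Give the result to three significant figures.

AUC = 240 mg/L·hr

Trapezoidal AUC_0→12.5:
  [0→6]: (43.47+15.68)/2 × 6 = 177.45
  [6→8]: (15.68+11.16)/2 × 2 = 26.84
  [8→9]: (11.16+9.42)/2 × 1 = 10.29
  [9→12]: (9.42+5.65)/2 × 3 = 22.605
  [12→12.5]: (5.65+5.19)/2 × 0.5 = 2.71
  Sum = 239.895 mg/L·hr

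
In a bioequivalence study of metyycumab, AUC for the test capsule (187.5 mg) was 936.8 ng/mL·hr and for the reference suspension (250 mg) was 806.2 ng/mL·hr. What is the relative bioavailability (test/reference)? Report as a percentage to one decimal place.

F_rel = 154.9%

F_rel = (AUC_test/D_test) / (AUC_ref/D_ref)
      = (936.8/187.5) / (806.2/250)
      = 4.99627 / 3.2248 = 1.5493 = 154.93%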